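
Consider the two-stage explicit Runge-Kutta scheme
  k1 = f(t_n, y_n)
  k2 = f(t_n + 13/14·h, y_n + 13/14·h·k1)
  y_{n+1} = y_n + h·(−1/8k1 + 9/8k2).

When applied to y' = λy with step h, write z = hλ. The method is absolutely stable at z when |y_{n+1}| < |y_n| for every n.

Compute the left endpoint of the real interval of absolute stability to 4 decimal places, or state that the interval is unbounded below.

Set f=λy, z=hλ:
  k1=λy_n ⇒ h·k1=z·y_n;  k2=λ(1+13/14z)y_n ⇒ h·k2=z(1+13/14z)y_n
  y_{n+1}/y_n = 1 − 1/8z + 9/8z(1+13/14z) = 1 + z + 117/112z²
  ⇒ R(z) = 1 + z + 117/112z².

Boundary: |R(x)|=1, x<0.
x=-1.77: |R|=2.5028
R=1: x+117/112x²=0 ⇒ x=−112/117=-0.9573; min R=1−1/(4·117/112)=0.7607>−1
Confirm numerically:
  x=-0.813: |R|=0.87748 <1
  x=-0.762: |R|=0.84457 <1
  x=-0.753: |R|=0.83932 <1
  x=-1.529: |R|=1.91321 >1
  x=-1.433: |R|=1.71216 >1
Interval (-0.9573, 0).

z* = -0.9573.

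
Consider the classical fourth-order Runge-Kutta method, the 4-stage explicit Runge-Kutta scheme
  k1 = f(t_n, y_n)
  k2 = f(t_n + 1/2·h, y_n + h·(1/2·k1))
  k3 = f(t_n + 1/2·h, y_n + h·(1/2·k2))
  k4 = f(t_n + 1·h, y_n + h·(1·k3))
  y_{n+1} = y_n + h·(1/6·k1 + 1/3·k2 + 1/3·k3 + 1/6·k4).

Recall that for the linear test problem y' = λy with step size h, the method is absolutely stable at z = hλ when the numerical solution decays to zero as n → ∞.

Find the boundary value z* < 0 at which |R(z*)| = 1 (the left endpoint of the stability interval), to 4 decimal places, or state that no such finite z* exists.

Test eqn y'=λy, z=hλ:
  order 4, 4-stage ⇒ R(z)=1+z+z^2/2+z^3/6+z^4/24
  (e.g. R(-0.62)=0.53864, |R|=0.53864)

Need |R(x)|<1, x<0.
x=-0.62: |R|=0.5386
|R(-1.76)|=0.2800 |R(-1.59)|=0.2704 |R(-1.33)|=0.2927
Bisect:
  x_lo=-3.5461 |R|=2.8979  x_hi=-0.1796 |R|=0.8356
  mid=-1.86285 |R|=0.29661 →hi
  mid=-2.70447 |R|=0.88483 →hi
  mid=-3.12528 |R|=1.64584 →lo
  mid=-2.91488 |R|=1.21360 →lo
  mid=-2.80967 |R|=1.03738 →lo
  mid=-2.75707 |R|=0.95828 →hi
  mid=-2.78337 |R|=0.99711 →hi
  mid=-2.79652 |R|=1.01706 →lo
  ...
  [-2.78543,-2.78522] ⇒ x*=-2.7853
So |R|<1 on (-2.7853, 0).

left endpoint -2.7853.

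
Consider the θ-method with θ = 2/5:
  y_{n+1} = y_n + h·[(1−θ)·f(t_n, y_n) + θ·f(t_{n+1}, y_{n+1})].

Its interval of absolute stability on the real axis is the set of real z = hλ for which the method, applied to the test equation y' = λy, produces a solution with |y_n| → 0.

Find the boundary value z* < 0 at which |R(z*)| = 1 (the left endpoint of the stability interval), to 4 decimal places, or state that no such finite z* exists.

On y'=λy, z=hλ:
  y_{n+1} = y_n + z·[3/5·y_n + 2/5·y_{n+1}] ⇒ (1 − 2/5z)y_{n+1} = (1 + 3/5z)y_n
  ⇒ R(z) = (1 + 3/5z)/(1 − 2/5z).

Boundary: |R(x)|=1, x<0.
x=-0.75: |R|=0.4231
R=−1: 1+3/5x = −1+2/5x ⇒ -1/5x=2 ⇒ x=2/(-1/5)=-10.0000
Confirm numerically:
  x=-7.797: |R|=0.89303 <1
  x=-6.877: |R|=0.83348 <1
  x=-6.178: |R|=0.77979 <1
  x=-5.863: |R|=0.75266 <1
  x=-10.564: |R|=1.02159 >1
  x=-10.388: |R|=1.01505 >1
  x=-10.291: |R|=1.01138 >1
Interval (-10.0000, 0).

z* = -10.0000.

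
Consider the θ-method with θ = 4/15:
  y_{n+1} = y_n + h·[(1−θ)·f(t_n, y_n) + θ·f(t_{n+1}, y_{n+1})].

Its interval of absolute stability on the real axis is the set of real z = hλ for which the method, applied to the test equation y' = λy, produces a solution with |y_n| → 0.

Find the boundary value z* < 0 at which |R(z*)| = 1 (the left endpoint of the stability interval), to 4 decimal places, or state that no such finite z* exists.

left endpoint -4.2857.

Set f=λy, z=hλ:
  y_{n+1} = y_n + z·[11/15·y_n + 4/15·y_{n+1}] ⇒ (1 − 4/15z)y_{n+1} = (1 + 11/15z)y_n
  so R(z) = (1 + 11/15z)/(1 − 4/15z).

Solve |R(x)|<1 on ℝ⁻.
x=-0.57: |R|=0.5052
R=−1: 1+11/15x = −1+4/15x ⇒ -7/15x=2 ⇒ x=2/(-7/15)=-4.2857
Confirm numerically:
  x=-3.595: |R|=0.83543 <1
  x=-2.680: |R|=0.56299 <1
  x=-2.219: |R|=0.39408 <1
  x=-2.080: |R|=0.33791 <1
  x=-4.695: |R|=1.08481 >1
  x=-4.658: |R|=1.07749 >1
  x=-4.512: |R|=1.04793 >1
So |R|<1 on (-4.2857, 0).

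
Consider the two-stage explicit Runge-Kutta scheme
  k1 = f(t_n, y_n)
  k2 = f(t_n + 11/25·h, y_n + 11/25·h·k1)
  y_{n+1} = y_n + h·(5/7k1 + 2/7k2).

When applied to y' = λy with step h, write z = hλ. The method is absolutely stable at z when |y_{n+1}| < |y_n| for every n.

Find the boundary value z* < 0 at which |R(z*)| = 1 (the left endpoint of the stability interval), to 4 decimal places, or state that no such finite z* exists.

Set f=λy, z=hλ:
  k1=λy_n ⇒ h·k1=z·y_n;  k2=λ(1+11/25z)y_n ⇒ h·k2=z(1+11/25z)y_n
  y_{n+1}/y_n = 1 + 5/7z + 2/7z(1+11/25z) = 1 + z + 22/175z²
  ⇒ R(z) = 1 + z + 22/175z².

Need |R(x)|<1, x<0.
x=-0.99: |R|=0.1332
R=1: x+22/175x²=0 ⇒ x=−175/22=-7.9545; min R=1−1/(4·22/175)=-0.9886>−1
Confirm numerically:
  x=-6.802: |R|=0.01445 <1
  x=-6.327: |R|=0.29454 <1
  x=-5.178: |R|=0.80739 <1
  x=-8.362: |R|=1.42833 >1
  x=-8.319: |R|=1.38115 >1
  x=-8.031: |R|=1.07719 >1
So |R|<1 on (-7.9545, 0).

left endpoint -7.9545.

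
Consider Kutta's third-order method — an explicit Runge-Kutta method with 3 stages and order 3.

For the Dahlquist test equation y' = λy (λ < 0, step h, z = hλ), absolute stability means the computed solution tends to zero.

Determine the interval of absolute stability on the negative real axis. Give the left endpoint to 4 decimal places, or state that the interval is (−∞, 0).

z∈(-2.5127,0).

Test eqn y'=λy, z=hλ:
  order 3, 3-stage ⇒ R(z)=1+z+z^2/2+z^3/6
  (e.g. R(-1.8)=-0.15200, |R|=0.15200)

Solve |R(x)|<1 on ℝ⁻.
x=-1.8: |R|=0.1520
|R(-2.88)|=1.7141 |R(-2.16)|=0.5068 |R(-1.54)|=0.0371
Bisect:
  x_lo=-3.2627 |R|=2.7289  x_hi=-0.1244 |R|=0.8830
  mid=-1.69356 |R|=0.06905 →hi
  mid=-2.47816 |R|=0.94403 →hi
  mid=-2.87045 |R|=1.69255 →lo
  mid=-2.67430 |R|=1.28608 →lo
  mid=-2.57623 |R|=1.10747 →lo
  mid=-2.52719 |R|=1.02391 →lo
  mid=-2.50267 |R|=0.98352 →hi
  mid=-2.51493 |R|=1.00360 →lo
  ...
  [-2.51283,-2.51263] ⇒ x*=-2.5127
Interval (-2.5127, 0).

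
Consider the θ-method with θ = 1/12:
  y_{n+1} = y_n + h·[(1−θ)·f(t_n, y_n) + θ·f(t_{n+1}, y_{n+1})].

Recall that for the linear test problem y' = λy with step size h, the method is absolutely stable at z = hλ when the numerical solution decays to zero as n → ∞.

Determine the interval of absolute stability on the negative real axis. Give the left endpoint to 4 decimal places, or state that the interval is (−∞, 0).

On y'=λy, z=hλ:
  y_{n+1} = y_n + z·[11/12·y_n + 1/12·y_{n+1}] ⇒ (1 − 1/12z)y_{n+1} = (1 + 11/12z)y_n
  so R(z) = (1 + 11/12z)/(1 − 1/12z).

Find x<0 with |R(x)|<1.
x=-1.78: |R|=0.5501
R=−1: 1+11/12x = −1+1/12x ⇒ -5/6x=2 ⇒ x=2/(-5/6)=-2.4000
Confirm numerically:
  x=-2.196: |R|=0.85630 <1
  x=-1.033: |R|=0.04888 <1
  x=-0.999: |R|=0.07778 <1
  x=-2.816: |R|=1.28078 >1
  x=-2.764: |R|=1.24655 >1
  x=-2.546: |R|=1.10037 >1
So |R|<1 on (-2.4000, 0).

z∈(-2.4000,0).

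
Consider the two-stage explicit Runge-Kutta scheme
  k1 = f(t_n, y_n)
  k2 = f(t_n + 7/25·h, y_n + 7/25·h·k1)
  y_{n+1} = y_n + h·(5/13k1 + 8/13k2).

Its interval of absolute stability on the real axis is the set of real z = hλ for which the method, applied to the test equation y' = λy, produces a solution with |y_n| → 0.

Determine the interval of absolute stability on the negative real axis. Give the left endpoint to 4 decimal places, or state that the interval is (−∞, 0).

z∈(-5.8036,0).

Set f=λy, z=hλ:
  k1=λy_n ⇒ h·k1=z·y_n;  k2=λ(1+7/25z)y_n ⇒ h·k2=z(1+7/25z)y_n
  y_{n+1}/y_n = 1 + 5/13z + 8/13z(1+7/25z) = 1 + z + 56/325z²
  Hence R(z) = 1 + z + 56/325z².

Need |R(x)|<1, x<0.
x=-1.26: |R|=0.0136
R=1: x+56/325x²=0 ⇒ x=−325/56=-5.8036; min R=1−1/(4·56/325)=-0.4509>−1
Confirm numerically:
  x=-5.062: |R|=0.35319 <1
  x=-3.625: |R|=0.36077 <1
  x=-3.031: |R|=0.44802 <1
  x=-2.480: |R|=0.42024 <1
  x=-6.239: |R|=1.46810 >1
  x=-6.170: |R|=1.38956 >1
  x=-6.046: |R|=1.25256 >1
Interval (-5.8036, 0).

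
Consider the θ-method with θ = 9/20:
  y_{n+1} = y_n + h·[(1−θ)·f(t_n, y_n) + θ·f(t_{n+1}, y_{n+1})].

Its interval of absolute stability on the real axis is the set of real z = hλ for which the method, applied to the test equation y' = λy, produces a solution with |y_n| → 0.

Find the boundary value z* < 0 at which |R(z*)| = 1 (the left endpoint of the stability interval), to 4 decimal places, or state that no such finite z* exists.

On y'=λy, z=hλ:
  y_{n+1} = y_n + z·[11/20·y_n + 9/20·y_{n+1}] ⇒ (1 − 9/20z)y_{n+1} = (1 + 11/20z)y_n
  R(z) = (1 + 11/20z)/(1 − 9/20z).

Need |R(x)|<1, x<0.
x=-1.01: |R|=0.3056
R=−1: 1+11/20x = −1+9/20x ⇒ -1/10x=2 ⇒ x=2/(-1/10)=-20.0000
Confirm numerically:
  x=-19.505: |R|=0.99494 <1
  x=-15.295: |R|=0.94031 <1
  x=-14.368: |R|=0.92456 <1
  x=-20.244: |R|=1.00241 >1
  x=-20.022: |R|=1.00022 >1
So |R|<1 on (-20.0000, 0).

z* = -20.0000.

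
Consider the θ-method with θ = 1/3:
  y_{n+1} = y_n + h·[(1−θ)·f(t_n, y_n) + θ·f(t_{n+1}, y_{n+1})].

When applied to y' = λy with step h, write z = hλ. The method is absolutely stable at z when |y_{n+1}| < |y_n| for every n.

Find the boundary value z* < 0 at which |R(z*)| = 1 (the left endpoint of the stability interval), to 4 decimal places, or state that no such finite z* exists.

z* = -6.0000.

On y'=λy, z=hλ:
  y_{n+1} = y_n + z·[2/3·y_n + 1/3·y_{n+1}] ⇒ (1 − 1/3z)y_{n+1} = (1 + 2/3z)y_n
  R(z) = (1 + 2/3z)/(1 − 1/3z).

Need |R(x)|<1, x<0.
x=-0.87: |R|=0.3256
R=−1: 1+2/3x = −1+1/3x ⇒ -1/3x=2 ⇒ x=2/(-1/3)=-6.0000
Confirm numerically:
  x=-4.573: |R|=0.81157 <1
  x=-4.113: |R|=0.73471 <1
  x=-3.465: |R|=0.60789 <1
  x=-6.448: |R|=1.04742 >1
  x=-6.108: |R|=1.01186 >1
Interval (-6.0000, 0).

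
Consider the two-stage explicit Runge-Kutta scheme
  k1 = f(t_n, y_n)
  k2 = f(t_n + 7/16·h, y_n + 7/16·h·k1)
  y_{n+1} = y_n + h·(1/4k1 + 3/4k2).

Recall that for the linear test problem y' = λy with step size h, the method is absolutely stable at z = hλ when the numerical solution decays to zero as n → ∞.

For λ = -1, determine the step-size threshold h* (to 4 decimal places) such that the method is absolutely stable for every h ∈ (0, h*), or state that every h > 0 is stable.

Set f=λy, z=hλ:
  k1=λy_n ⇒ h·k1=z·y_n;  k2=λ(1+7/16z)y_n ⇒ h·k2=z(1+7/16z)y_n
  y_{n+1}/y_n = 1 + 1/4z + 3/4z(1+7/16z) = 1 + z + 21/64z²
  Hence R(z) = 1 + z + 21/64z².

Find x<0 with |R(x)|<1.
x=-0.91: |R|=0.3617
R=1: x+21/64x²=0 ⇒ x=−64/21=-3.0476; min R=1−1/(4·21/64)=0.2381>−1
Confirm numerically:
  x=-2.562: |R|=0.59176 <1
  x=-2.413: |R|=0.49753 <1
  x=-2.294: |R|=0.43274 <1
  x=-3.498: |R|=1.51694 >1
  x=-3.493: |R|=1.51047 >1
So |R|<1 on (-3.0476, 0).

(-3.0476,0); λ=-1 ⇒ h* = (64/21)/1 = 3.0476.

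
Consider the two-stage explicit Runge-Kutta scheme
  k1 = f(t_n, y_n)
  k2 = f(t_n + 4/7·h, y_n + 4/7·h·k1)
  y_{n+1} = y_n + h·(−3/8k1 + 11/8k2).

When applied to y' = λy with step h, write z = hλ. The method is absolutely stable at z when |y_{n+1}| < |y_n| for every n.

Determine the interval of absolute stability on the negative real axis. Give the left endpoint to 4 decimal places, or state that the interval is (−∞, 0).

On y'=λy, z=hλ:
  k1=λy_n ⇒ h·k1=z·y_n;  k2=λ(1+4/7z)y_n ⇒ h·k2=z(1+4/7z)y_n
  y_{n+1}/y_n = 1 − 3/8z + 11/8z(1+4/7z) = 1 + z + 11/14z²
  so R(z) = 1 + z + 11/14z².

Need |R(x)|<1, x<0.
x=-0.99: |R|=0.7801
R=1: x+11/14x²=0 ⇒ x=−14/11=-1.2727; min R=1−1/(4·11/14)=0.6818>−1
Confirm numerically:
  x=-1.004: |R|=0.78801 <1
  x=-0.855: |R|=0.71938 <1
  x=-0.693: |R|=0.68434 <1
  x=-1.869: |R|=1.87563 >1
  x=-1.559: |R|=1.35066 >1
Stable set (-1.2727, 0).

(-1.2727, 0).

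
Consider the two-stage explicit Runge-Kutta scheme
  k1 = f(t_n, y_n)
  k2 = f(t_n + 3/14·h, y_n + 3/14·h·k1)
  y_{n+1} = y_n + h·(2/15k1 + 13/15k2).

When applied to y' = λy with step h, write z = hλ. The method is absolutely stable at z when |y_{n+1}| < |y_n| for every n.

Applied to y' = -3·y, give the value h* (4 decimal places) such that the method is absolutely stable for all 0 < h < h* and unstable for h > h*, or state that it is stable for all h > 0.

With y'=λy (z=hλ):
  k1=λy_n ⇒ h·k1=z·y_n;  k2=λ(1+3/14z)y_n ⇒ h·k2=z(1+3/14z)y_n
  y_{n+1}/y_n = 1 + 2/15z + 13/15z(1+3/14z) = 1 + z + 13/70z²
  R(z) = 1 + z + 13/70z².

Find x<0 with |R(x)|<1.
x=-0.49: |R|=0.5546
R=1: x+13/70x²=0 ⇒ x=−70/13=-5.3846; min R=1−1/(4·13/70)=-0.3462>−1
Confirm numerically:
  x=-4.337: |R|=0.15621 <1
  x=-4.043: |R|=0.00734 <1
  x=-2.720: |R|=0.34601 <1
  x=-5.877: |R|=1.53741 >1
  x=-5.760: |R|=1.40155 >1
  x=-5.673: |R|=1.30383 >1
So |R|<1 on (-5.3846, 0).

(-5.3846,0); λ=-3 ⇒ h* = (70/13)/3 = 1.7949.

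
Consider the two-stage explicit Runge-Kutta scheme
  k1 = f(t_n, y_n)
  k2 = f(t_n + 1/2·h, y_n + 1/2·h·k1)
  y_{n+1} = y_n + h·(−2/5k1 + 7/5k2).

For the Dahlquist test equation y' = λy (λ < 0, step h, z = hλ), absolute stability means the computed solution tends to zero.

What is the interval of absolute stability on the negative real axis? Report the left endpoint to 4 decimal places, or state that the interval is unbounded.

z∈(-1.4286,0).

Test eqn y'=λy, z=hλ:
  k1=λy_n ⇒ h·k1=z·y_n;  k2=λ(1+1/2z)y_n ⇒ h·k2=z(1+1/2z)y_n
  y_{n+1}/y_n = 1 − 2/5z + 7/5z(1+1/2z) = 1 + z + 7/10z²
  R(z) = 1 + z + 7/10z².

Need |R(x)|<1, x<0.
x=-0.63: |R|=0.6478
R=1: x+7/10x²=0 ⇒ x=−10/7=-1.4286; min R=1−1/(4·7/10)=0.6429>−1
Confirm numerically:
  x=-1.221: |R|=0.82259 <1
  x=-1.135: |R|=0.76676 <1
  x=-1.103: |R|=0.74863 <1
  x=-1.009: |R|=0.70366 <1
  x=-1.783: |R|=1.44236 >1
  x=-1.679: |R|=1.29433 >1
Stable set (-1.4286, 0).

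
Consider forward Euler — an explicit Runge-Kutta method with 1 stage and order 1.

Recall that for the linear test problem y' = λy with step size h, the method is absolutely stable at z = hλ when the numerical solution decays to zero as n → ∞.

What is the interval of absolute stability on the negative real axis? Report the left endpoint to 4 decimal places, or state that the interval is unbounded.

(-2.0000, 0).

Test eqn y'=λy, z=hλ:
  order 1, 1-stage ⇒ R(z)=1+z
  (e.g. R(-0.35)=0.65000, |R|=0.65000)

Find x<0 with |R(x)|<1.
x=-0.35: |R|=0.6500
|R(-1.71)|=0.7100 |R(-1.54)|=0.5400 |R(-1.47)|=0.4700
Bisect:
  x_lo=-2.4999 |R|=1.4999  x_hi=-0.1802 |R|=0.8198
  mid=-1.34002 |R|=0.34002 →hi
  mid=-1.91994 |R|=0.91994 →hi
  mid=-2.20990 |R|=1.20990 →lo
  mid=-2.06492 |R|=1.06492 →lo
  mid=-1.99243 |R|=0.99243 →hi
  mid=-2.02867 |R|=1.02867 →lo
  mid=-2.01055 |R|=1.01055 →lo
  mid=-2.00149 |R|=1.00149 →lo
  ...
  [-2.00008,-1.99993] ⇒ x*=-2.0000
Stable set (-2.0000, 0).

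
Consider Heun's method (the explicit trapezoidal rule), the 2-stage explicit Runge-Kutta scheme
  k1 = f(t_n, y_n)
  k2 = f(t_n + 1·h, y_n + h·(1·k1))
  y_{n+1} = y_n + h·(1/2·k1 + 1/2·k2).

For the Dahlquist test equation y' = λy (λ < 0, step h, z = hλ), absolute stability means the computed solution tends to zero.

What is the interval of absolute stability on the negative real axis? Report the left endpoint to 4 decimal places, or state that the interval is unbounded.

Test eqn y'=λy, z=hλ:
  order 2, 2-stage ⇒ R(z)=1+z+z^2/2
  (e.g. R(-1.3)=0.54500, |R|=0.54500)

Find x<0 with |R(x)|<1.
x=-1.3: |R|=0.5450
|R(-2.34)|=1.3978 |R(-1.69)|=0.7380 |R(-0.79)|=0.5221
Bisect:
  x_lo=-2.4521 |R|=1.5543  x_hi=-0.3827 |R|=0.6905
  mid=-1.41742 |R|=0.58712 →hi
  mid=-1.93476 |R|=0.93689 →hi
  mid=-2.19344 |R|=1.21215 →lo
  mid=-2.06410 |R|=1.06616 →lo
  mid=-1.99943 |R|=0.99943 →hi
  mid=-2.03177 |R|=1.03227 →lo
  mid=-2.01560 |R|=1.01572 →lo
  ...
  [-2.00006,-1.99994] ⇒ x*=-2.0000
So |R|<1 on (-2.0000, 0).

z∈(-2.0000,0).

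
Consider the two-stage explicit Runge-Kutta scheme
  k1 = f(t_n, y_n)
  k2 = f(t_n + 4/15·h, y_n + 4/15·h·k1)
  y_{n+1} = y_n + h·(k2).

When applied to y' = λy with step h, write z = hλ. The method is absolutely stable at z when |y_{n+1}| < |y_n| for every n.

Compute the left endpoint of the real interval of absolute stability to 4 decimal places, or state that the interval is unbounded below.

Set f=λy, z=hλ:
  k1=λy_n ⇒ h·k1=z·y_n;  k2=λ(1+4/15z)y_n ⇒ h·k2=z(1+4/15z)y_n
  y_{n+1}/y_n = 1 + z(1+4/15z) = 1 + z + 4/15z²
  ⇒ R(z) = 1 + z + 4/15z².

Boundary: |R(x)|=1, x<0.
x=-0.93: |R|=0.3006
R=1: x+4/15x²=0 ⇒ x=−15/4=-3.7500; min R=1−1/(4·4/15)=0.0625>−1
Confirm numerically:
  x=-2.836: |R|=0.30877 <1
  x=-2.734: |R|=0.25927 <1
  x=-1.876: |R|=0.06250 <1
  x=-4.085: |R|=1.36493 >1
  x=-4.058: |R|=1.33330 >1
  x=-3.864: |R|=1.11747 >1
Stable set (-3.7500, 0).

left endpoint -3.7500.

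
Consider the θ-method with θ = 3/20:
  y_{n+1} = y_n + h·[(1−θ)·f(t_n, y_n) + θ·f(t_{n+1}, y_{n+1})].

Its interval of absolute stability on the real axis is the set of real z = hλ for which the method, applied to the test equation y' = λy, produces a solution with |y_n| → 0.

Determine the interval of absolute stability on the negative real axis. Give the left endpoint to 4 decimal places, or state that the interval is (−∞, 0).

Test eqn y'=λy, z=hλ:
  y_{n+1} = y_n + z·[17/20·y_n + 3/20·y_{n+1}] ⇒ (1 − 3/20z)y_{n+1} = (1 + 17/20z)y_n
  R(z) = (1 + 17/20z)/(1 − 3/20z).

Find x<0 with |R(x)|<1.
x=-0.73: |R|=0.3420
R=−1: 1+17/20x = −1+3/20x ⇒ -7/10x=2 ⇒ x=2/(-7/10)=-2.8571
Confirm numerically:
  x=-2.572: |R|=0.85597 <1
  x=-1.737: |R|=0.37797 <1
  x=-1.476: |R|=0.20845 <1
  x=-1.321: |R|=0.10253 <1
  x=-3.448: |R|=1.27261 >1
  x=-2.993: |R|=1.06563 >1
  x=-2.918: |R|=1.02963 >1
So |R|<1 on (-2.8571, 0).

z∈(-2.8571,0).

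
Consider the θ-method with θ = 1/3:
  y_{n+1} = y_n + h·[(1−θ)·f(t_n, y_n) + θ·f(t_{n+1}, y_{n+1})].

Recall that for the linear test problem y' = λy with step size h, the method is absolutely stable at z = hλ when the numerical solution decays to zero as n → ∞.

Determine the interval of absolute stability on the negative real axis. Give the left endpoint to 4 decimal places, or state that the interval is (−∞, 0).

With y'=λy (z=hλ):
  y_{n+1} = y_n + z·[2/3·y_n + 1/3·y_{n+1}] ⇒ (1 − 1/3z)y_{n+1} = (1 + 2/3z)y_n
  ⇒ R(z) = (1 + 2/3z)/(1 − 1/3z).

Need |R(x)|<1, x<0.
x=-1.67: |R|=0.0728
R=−1: 1+2/3x = −1+1/3x ⇒ -1/3x=2 ⇒ x=2/(-1/3)=-6.0000
Confirm numerically:
  x=-4.375: |R|=0.77966 <1
  x=-3.665: |R|=0.64966 <1
  x=-3.151: |R|=0.53682 <1
  x=-2.939: |R|=0.48459 <1
  x=-6.536: |R|=1.05621 >1
  x=-6.454: |R|=1.04802 >1
Stable set (-6.0000, 0).

(-6.0000, 0).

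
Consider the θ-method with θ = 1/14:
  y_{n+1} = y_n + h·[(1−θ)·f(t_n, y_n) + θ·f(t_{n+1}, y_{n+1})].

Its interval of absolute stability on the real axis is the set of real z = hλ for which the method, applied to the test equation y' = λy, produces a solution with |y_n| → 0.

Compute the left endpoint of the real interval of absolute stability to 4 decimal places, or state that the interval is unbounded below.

z* = -2.3333.

Test eqn y'=λy, z=hλ:
  y_{n+1} = y_n + z·[13/14·y_n + 1/14·y_{n+1}] ⇒ (1 − 1/14z)y_{n+1} = (1 + 13/14z)y_n
  Hence R(z) = (1 + 13/14z)/(1 − 1/14z).

Need |R(x)|<1, x<0.
x=-1.79: |R|=0.5871
R=−1: 1+13/14x = −1+1/14x ⇒ -6/7x=2 ⇒ x=2/(-6/7)=-2.3333
Confirm numerically:
  x=-1.997: |R|=0.74770 <1
  x=-1.802: |R|=0.59651 <1
  x=-1.106: |R|=0.02502 <1
  x=-2.891: |R|=1.39619 >1
  x=-2.868: |R|=1.38037 >1
So |R|<1 on (-2.3333, 0).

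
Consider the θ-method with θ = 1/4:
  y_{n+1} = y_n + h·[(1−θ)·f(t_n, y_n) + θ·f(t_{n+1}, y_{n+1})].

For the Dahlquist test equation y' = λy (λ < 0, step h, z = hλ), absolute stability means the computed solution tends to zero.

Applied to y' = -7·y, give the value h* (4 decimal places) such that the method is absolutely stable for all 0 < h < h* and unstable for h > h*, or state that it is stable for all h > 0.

With y'=λy (z=hλ):
  y_{n+1} = y_n + z·[3/4·y_n + 1/4·y_{n+1}] ⇒ (1 − 1/4z)y_{n+1} = (1 + 3/4z)y_n
  so R(z) = (1 + 3/4z)/(1 − 1/4z).

Boundary: |R(x)|=1, x<0.
x=-1.72: |R|=0.2028
R=−1: 1+3/4x = −1+1/4x ⇒ -1/2x=2 ⇒ x=2/(-1/2)=-4.0000
Confirm numerically:
  x=-2.242: |R|=0.43672 <1
  x=-2.218: |R|=0.42683 <1
  x=-1.676: |R|=0.18111 <1
  x=-4.600: |R|=1.13953 >1
  x=-4.482: |R|=1.11365 >1
  x=-4.259: |R|=1.06272 >1
Interval (-4.0000, 0).

(-4.0000,0); λ=-7 ⇒ h* = (4)/7 = 0.5714.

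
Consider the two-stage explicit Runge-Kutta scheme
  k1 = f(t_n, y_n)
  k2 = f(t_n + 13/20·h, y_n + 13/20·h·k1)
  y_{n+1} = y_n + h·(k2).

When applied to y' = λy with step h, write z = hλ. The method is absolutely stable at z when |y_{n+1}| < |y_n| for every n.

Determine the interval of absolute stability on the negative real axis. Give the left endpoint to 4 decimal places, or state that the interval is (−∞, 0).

z∈(-1.5385,0).

Test eqn y'=λy, z=hλ:
  k1=λy_n ⇒ h·k1=z·y_n;  k2=λ(1+13/20z)y_n ⇒ h·k2=z(1+13/20z)y_n
  y_{n+1}/y_n = 1 + z(1+13/20z) = 1 + z + 13/20z²
  ⇒ R(z) = 1 + z + 13/20z².

Boundary: |R(x)|=1, x<0.
x=-0.41: |R|=0.6993
R=1: x+13/20x²=0 ⇒ x=−20/13=-1.5385; min R=1−1/(4·13/20)=0.6154>−1
Confirm numerically:
  x=-1.139: |R|=0.70426 <1
  x=-1.080: |R|=0.67816 <1
  x=-0.731: |R|=0.61633 <1
  x=-2.000: |R|=1.60000 >1
  x=-1.620: |R|=1.08586 >1
Interval (-1.5385, 0).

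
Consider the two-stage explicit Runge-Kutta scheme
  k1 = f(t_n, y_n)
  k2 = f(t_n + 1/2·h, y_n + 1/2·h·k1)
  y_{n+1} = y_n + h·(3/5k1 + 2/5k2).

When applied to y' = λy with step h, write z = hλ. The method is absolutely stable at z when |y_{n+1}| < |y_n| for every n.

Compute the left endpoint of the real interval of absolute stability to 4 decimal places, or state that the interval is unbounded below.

On y'=λy, z=hλ:
  k1=λy_n ⇒ h·k1=z·y_n;  k2=λ(1+1/2z)y_n ⇒ h·k2=z(1+1/2z)y_n
  y_{n+1}/y_n = 1 + 3/5z + 2/5z(1+1/2z) = 1 + z + 1/5z²
  R(z) = 1 + z + 1/5z².

Boundary: |R(x)|=1, x<0.
x=-1.39: |R|=0.0036
R=1: x+1/5x²=0 ⇒ x=−5=-5.0000; min R=1−1/(4·1/5)=-0.2500>−1
Confirm numerically:
  x=-4.471: |R|=0.52697 <1
  x=-3.609: |R|=0.00402 <1
  x=-3.329: |R|=0.11255 <1
  x=-2.777: |R|=0.23465 <1
  x=-5.257: |R|=1.27021 >1
  x=-5.051: |R|=1.05152 >1
Stable set (-5.0000, 0).

z* = -5.0000.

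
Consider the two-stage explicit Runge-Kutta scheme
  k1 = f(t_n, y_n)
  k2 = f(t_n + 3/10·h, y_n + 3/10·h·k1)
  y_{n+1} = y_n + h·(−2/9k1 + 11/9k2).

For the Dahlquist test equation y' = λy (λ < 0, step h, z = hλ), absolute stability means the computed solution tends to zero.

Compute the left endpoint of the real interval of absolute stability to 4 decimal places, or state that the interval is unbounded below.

Set f=λy, z=hλ:
  k1=λy_n ⇒ h·k1=z·y_n;  k2=λ(1+3/10z)y_n ⇒ h·k2=z(1+3/10z)y_n
  y_{n+1}/y_n = 1 − 2/9z + 11/9z(1+3/10z) = 1 + z + 11/30z²
  R(z) = 1 + z + 11/30z².

Find x<0 with |R(x)|<1.
x=-1.25: |R|=0.3229
R=1: x+11/30x²=0 ⇒ x=−30/11=-2.7273; min R=1−1/(4·11/30)=0.3182>−1
Confirm numerically:
  x=-2.647: |R|=0.92209 <1
  x=-1.911: |R|=0.42804 <1
  x=-1.397: |R|=0.31859 <1
  x=-3.301: |R|=1.69442 >1
  x=-3.273: |R|=1.65493 >1
  x=-3.084: |R|=1.40339 >1
So |R|<1 on (-2.7273, 0).

z* = -2.7273.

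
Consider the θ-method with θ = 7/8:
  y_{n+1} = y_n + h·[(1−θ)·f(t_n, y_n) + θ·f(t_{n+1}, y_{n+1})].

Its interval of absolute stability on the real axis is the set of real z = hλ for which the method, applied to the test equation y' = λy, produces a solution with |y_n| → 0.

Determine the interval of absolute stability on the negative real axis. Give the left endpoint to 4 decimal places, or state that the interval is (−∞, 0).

(−∞, 0) — no finite endpoint.

Test eqn y'=λy, z=hλ:
  y_{n+1} = y_n + z·[1/8·y_n + 7/8·y_{n+1}] ⇒ (1 − 7/8z)y_{n+1} = (1 + 1/8z)y_n
  Hence R(z) = (1 + 1/8z)/(1 − 7/8z).

Solve |R(x)|<1 on ℝ⁻.
x=-0.94: |R|=0.4842
x=-2: |R|=0.2727
x=-10: |R|=0.0256
x=-100: |R|=0.1299
θ=7/8≥1/2 ⇒ |1+1/8x|<|1−7/8x| ∀x<0 ⇒ stable on all of ℝ⁻.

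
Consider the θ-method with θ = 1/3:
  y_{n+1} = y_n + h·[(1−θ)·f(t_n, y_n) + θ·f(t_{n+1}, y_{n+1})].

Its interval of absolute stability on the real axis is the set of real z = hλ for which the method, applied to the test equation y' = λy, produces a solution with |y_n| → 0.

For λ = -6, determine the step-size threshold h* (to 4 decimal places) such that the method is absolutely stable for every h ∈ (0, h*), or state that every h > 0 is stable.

With y'=λy (z=hλ):
  y_{n+1} = y_n + z·[2/3·y_n + 1/3·y_{n+1}] ⇒ (1 − 1/3z)y_{n+1} = (1 + 2/3z)y_n
  Hence R(z) = (1 + 2/3z)/(1 − 1/3z).

Boundary: |R(x)|=1, x<0.
x=-0.41: |R|=0.6393
R=−1: 1+2/3x = −1+1/3x ⇒ -1/3x=2 ⇒ x=2/(-1/3)=-6.0000
Confirm numerically:
  x=-5.922: |R|=0.99126 <1
  x=-3.232: |R|=0.55584 <1
  x=-3.052: |R|=0.51289 <1
  x=-6.484: |R|=1.05103 >1
  x=-6.330: |R|=1.03537 >1
  x=-6.228: |R|=1.02471 >1
Interval (-6.0000, 0).

(-6.0000,0); λ=-6 ⇒ h* = (6)/6 = 1.0000.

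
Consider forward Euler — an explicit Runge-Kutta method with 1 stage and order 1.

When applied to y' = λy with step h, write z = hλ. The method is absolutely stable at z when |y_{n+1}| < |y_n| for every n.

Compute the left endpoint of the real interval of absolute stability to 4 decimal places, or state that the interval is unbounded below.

With y'=λy (z=hλ):
  order 1, 1-stage ⇒ R(z)=1+z
  (e.g. R(-1.51)=-0.51000, |R|=0.51000)

Solve |R(x)|<1 on ℝ⁻.
x=-1.51: |R|=0.5100
|R(-2)|=1.0000 |R(-1.88)|=0.8800 |R(-1.07)|=0.0700
Bisect:
  x_lo=-2.4951 |R|=1.4951  x_hi=-0.2586 |R|=0.7414
  mid=-1.37685 |R|=0.37685 →hi
  mid=-1.93597 |R|=0.93597 →hi
  mid=-2.21554 |R|=1.21554 →lo
  mid=-2.07576 |R|=1.07576 →lo
  mid=-2.00586 |R|=1.00586 →lo
  mid=-1.97092 |R|=0.97092 →hi
  mid=-1.98839 |R|=0.98839 →hi
  ...
  [-2.00013,-2.00000] ⇒ x*=-2.0000
Stable set (-2.0000, 0).

z* = -2.0000.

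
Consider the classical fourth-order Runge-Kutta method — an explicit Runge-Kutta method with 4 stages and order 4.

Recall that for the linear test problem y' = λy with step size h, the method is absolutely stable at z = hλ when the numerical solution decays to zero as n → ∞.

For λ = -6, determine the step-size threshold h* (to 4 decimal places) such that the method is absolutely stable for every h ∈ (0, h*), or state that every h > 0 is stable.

(-2.7853,0); λ=-6 ⇒ h* = 0.4642.

Set f=λy, z=hλ:
  order 4, 4-stage ⇒ R(z)=1+z+z^2/2+z^3/6+z^4/24
  (e.g. R(-1.66)=0.27181, |R|=0.27181)

Find x<0 with |R(x)|<1.
x=-1.66: |R|=0.2718
|R(-3.16)|=1.7284 |R(-2.75)|=0.9481 |R(-0.8)|=0.4517
Bisect:
  x_lo=-3.1092 |R|=1.6088  x_hi=-0.3333 |R|=0.7166
  mid=-1.72123 |R|=0.27591 →hi
  mid=-2.41522 |R|=0.57111 →hi
  mid=-2.76221 |R|=0.96576 →hi
  mid=-2.93571 |R|=1.25150 →lo
  mid=-2.84896 |R|=1.10031 →lo
  mid=-2.80559 |R|=1.03103 →lo
  mid=-2.78390 |R|=0.99790 →hi
  mid=-2.79475 |R|=1.01434 →lo
  mid=-2.78932 |R|=1.00609 →lo
  ...
  [-2.78543,-2.78526] ⇒ x*=-2.7853
So |R|<1 on (-2.7853, 0).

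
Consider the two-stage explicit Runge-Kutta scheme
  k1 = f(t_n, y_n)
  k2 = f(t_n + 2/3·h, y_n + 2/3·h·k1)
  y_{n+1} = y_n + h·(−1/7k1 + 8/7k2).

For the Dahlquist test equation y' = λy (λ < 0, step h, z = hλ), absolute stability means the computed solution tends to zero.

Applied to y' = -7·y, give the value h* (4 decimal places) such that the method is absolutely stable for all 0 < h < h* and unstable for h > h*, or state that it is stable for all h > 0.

On y'=λy, z=hλ:
  k1=λy_n ⇒ h·k1=z·y_n;  k2=λ(1+2/3z)y_n ⇒ h·k2=z(1+2/3z)y_n
  y_{n+1}/y_n = 1 − 1/7z + 8/7z(1+2/3z) = 1 + z + 16/21z²
  ⇒ R(z) = 1 + z + 16/21z².

Find x<0 with |R(x)|<1.
x=-1.21: |R|=0.9055
R=1: x+16/21x²=0 ⇒ x=−21/16=-1.3125; min R=1−1/(4·16/21)=0.6719>−1
Confirm numerically:
  x=-1.262: |R|=0.95144 <1
  x=-1.234: |R|=0.92620 <1
  x=-1.077: |R|=0.80676 <1
  x=-1.692: |R|=1.48923 >1
  x=-1.572: |R|=1.31081 >1
So |R|<1 on (-1.3125, 0).

(-1.3125,0); λ=-7 ⇒ h* = (21/16)/7 = 0.1875.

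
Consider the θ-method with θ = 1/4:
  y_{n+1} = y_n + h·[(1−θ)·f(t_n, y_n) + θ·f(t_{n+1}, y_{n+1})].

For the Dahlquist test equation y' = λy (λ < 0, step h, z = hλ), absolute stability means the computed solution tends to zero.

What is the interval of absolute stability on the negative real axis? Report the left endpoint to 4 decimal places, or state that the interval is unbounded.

With y'=λy (z=hλ):
  y_{n+1} = y_n + z·[3/4·y_n + 1/4·y_{n+1}] ⇒ (1 − 1/4z)y_{n+1} = (1 + 3/4z)y_n
  Hence R(z) = (1 + 3/4z)/(1 − 1/4z).

Need |R(x)|<1, x<0.
x=-1.29: |R|=0.0246
R=−1: 1+3/4x = −1+1/4x ⇒ -1/2x=2 ⇒ x=2/(-1/2)=-4.0000
Confirm numerically:
  x=-3.743: |R|=0.93362 <1
  x=-3.407: |R|=0.83988 <1
  x=-3.399: |R|=0.83755 <1
  x=-3.170: |R|=0.76848 <1
  x=-4.107: |R|=1.02640 >1
  x=-4.030: |R|=1.00747 >1
Interval (-4.0000, 0).

z∈(-4.0000,0).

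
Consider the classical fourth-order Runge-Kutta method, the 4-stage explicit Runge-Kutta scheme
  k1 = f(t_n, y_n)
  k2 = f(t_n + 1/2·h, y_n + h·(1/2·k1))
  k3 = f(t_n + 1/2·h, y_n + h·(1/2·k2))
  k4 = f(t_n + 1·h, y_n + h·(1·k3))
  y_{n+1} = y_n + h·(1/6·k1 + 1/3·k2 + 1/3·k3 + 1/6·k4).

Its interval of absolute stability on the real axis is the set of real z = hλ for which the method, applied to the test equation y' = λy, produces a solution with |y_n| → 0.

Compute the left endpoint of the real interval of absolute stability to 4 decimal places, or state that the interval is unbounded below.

left endpoint -2.7853.

With y'=λy (z=hλ):
  order 4, 4-stage ⇒ R(z)=1+z+z^2/2+z^3/6+z^4/24
  (e.g. R(-1.38)=0.28530, |R|=0.28530)

Boundary: |R(x)|=1, x<0.
x=-1.38: |R|=0.2853
|R(-1.05)|=0.3590 |R(-0.55)|=0.5773 |R(-0.54)|=0.5831
Bisect:
  x_lo=-3.6118 |R|=3.1485  x_hi=-0.0866 |R|=0.9171
  mid=-1.84917 |R|=0.29388 →hi
  mid=-2.73046 |R|=0.92043 →hi
  mid=-3.17111 |R|=1.75552 →lo
  mid=-2.95078 |R|=1.27956 →lo
  mid=-2.84062 |R|=1.08667 →lo
  mid=-2.78554 |R|=1.00037 →lo
  mid=-2.75800 |R|=0.95963 →hi
  ...
  [-2.78533,-2.78511] ⇒ x*=-2.7853
Stable set (-2.7853, 0).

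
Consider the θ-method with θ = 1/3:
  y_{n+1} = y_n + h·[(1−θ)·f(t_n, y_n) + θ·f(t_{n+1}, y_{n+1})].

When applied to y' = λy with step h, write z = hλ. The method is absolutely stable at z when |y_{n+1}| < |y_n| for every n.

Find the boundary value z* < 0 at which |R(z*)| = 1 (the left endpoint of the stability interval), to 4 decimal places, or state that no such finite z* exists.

left endpoint -6.0000.

Test eqn y'=λy, z=hλ:
  y_{n+1} = y_n + z·[2/3·y_n + 1/3·y_{n+1}] ⇒ (1 − 1/3z)y_{n+1} = (1 + 2/3z)y_n
  so R(z) = (1 + 2/3z)/(1 − 1/3z).

Boundary: |R(x)|=1, x<0.
x=-1.17: |R|=0.1583
R=−1: 1+2/3x = −1+1/3x ⇒ -1/3x=2 ⇒ x=2/(-1/3)=-6.0000
Confirm numerically:
  x=-3.277: |R|=0.56619 <1
  x=-3.013: |R|=0.50324 <1
  x=-2.806: |R|=0.44988 <1
  x=-6.307: |R|=1.03299 >1
  x=-6.150: |R|=1.01639 >1
Interval (-6.0000, 0).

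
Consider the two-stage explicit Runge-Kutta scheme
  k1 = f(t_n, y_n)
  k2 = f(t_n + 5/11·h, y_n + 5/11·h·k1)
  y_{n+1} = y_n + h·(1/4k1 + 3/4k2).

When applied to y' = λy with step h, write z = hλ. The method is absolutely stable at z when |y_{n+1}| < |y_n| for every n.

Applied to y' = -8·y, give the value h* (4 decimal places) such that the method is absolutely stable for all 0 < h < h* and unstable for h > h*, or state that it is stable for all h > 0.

(-2.9333,0); λ=-8 ⇒ h* = (44/15)/8 = 0.3667.

Test eqn y'=λy, z=hλ:
  k1=λy_n ⇒ h·k1=z·y_n;  k2=λ(1+5/11z)y_n ⇒ h·k2=z(1+5/11z)y_n
  y_{n+1}/y_n = 1 + 1/4z + 3/4z(1+5/11z) = 1 + z + 15/44z²
  R(z) = 1 + z + 15/44z².

Need |R(x)|<1, x<0.
x=-0.86: |R|=0.3921
R=1: x+15/44x²=0 ⇒ x=−44/15=-2.9333; min R=1−1/(4·15/44)=0.2667>−1
Confirm numerically:
  x=-2.534: |R|=0.65503 <1
  x=-2.375: |R|=0.54794 <1
  x=-1.537: |R|=0.26835 <1
  x=-3.337: |R|=1.45922 >1
  x=-3.255: |R|=1.35694 >1
  x=-3.165: |R|=1.24996 >1
Interval (-2.9333, 0).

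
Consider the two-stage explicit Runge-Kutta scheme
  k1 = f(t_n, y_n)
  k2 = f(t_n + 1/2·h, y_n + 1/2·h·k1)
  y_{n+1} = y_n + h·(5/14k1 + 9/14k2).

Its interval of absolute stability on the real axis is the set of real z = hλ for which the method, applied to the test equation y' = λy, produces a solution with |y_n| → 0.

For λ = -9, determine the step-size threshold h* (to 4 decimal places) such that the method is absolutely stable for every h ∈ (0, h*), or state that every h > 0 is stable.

(-3.1111,0); λ=-9 ⇒ h* = (28/9)/9 = 0.3457.

Test eqn y'=λy, z=hλ:
  k1=λy_n ⇒ h·k1=z·y_n;  k2=λ(1+1/2z)y_n ⇒ h·k2=z(1+1/2z)y_n
  y_{n+1}/y_n = 1 + 5/14z + 9/14z(1+1/2z) = 1 + z + 9/28z²
  so R(z) = 1 + z + 9/28z².

Find x<0 with |R(x)|<1.
x=-1.61: |R|=0.2232
R=1: x+9/28x²=0 ⇒ x=−28/9=-3.1111; min R=1−1/(4·9/28)=0.2222>−1
Confirm numerically:
  x=-2.754: |R|=0.68388 <1
  x=-1.887: |R|=0.25753 <1
  x=-1.549: |R|=0.22224 <1
  x=-3.360: |R|=1.26880 >1
  x=-3.305: |R|=1.20597 >1
  x=-3.261: |R|=1.15711 >1
Interval (-3.1111, 0).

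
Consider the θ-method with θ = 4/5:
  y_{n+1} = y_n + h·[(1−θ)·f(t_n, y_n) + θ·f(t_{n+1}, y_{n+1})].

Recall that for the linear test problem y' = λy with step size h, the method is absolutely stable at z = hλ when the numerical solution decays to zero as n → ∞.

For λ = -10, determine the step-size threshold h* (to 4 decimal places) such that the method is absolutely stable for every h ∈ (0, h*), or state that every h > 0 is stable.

interval (−∞, 0). Any h>0 works for λ=-10.

With y'=λy (z=hλ):
  y_{n+1} = y_n + z·[1/5·y_n + 4/5·y_{n+1}] ⇒ (1 − 4/5z)y_{n+1} = (1 + 1/5z)y_n
  so R(z) = (1 + 1/5z)/(1 − 4/5z).

Boundary: |R(x)|=1, x<0.
x=-1.73: |R|=0.2743
x=-2: |R|=0.2308
x=-10: |R|=0.1111
x=-100: |R|=0.2346
θ=4/5≥1/2 ⇒ |1+1/5x|<|1−4/5x| ∀x<0 ⇒ stable on all of ℝ⁻.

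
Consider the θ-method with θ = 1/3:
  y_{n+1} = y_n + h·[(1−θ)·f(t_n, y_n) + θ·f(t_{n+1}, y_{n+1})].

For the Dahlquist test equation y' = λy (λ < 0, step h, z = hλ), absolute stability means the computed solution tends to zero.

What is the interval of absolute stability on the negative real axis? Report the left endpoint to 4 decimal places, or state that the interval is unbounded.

(-6.0000, 0).

On y'=λy, z=hλ:
  y_{n+1} = y_n + z·[2/3·y_n + 1/3·y_{n+1}] ⇒ (1 − 1/3z)y_{n+1} = (1 + 2/3z)y_n
  R(z) = (1 + 2/3z)/(1 − 1/3z).

Boundary: |R(x)|=1, x<0.
x=-1.58: |R|=0.0349
R=−1: 1+2/3x = −1+1/3x ⇒ -1/3x=2 ⇒ x=2/(-1/3)=-6.0000
Confirm numerically:
  x=-5.815: |R|=0.97901 <1
  x=-4.259: |R|=0.76016 <1
  x=-3.070: |R|=0.51730 <1
  x=-2.610: |R|=0.39572 <1
  x=-6.526: |R|=1.05522 >1
  x=-6.248: |R|=1.02682 >1
So |R|<1 on (-6.0000, 0).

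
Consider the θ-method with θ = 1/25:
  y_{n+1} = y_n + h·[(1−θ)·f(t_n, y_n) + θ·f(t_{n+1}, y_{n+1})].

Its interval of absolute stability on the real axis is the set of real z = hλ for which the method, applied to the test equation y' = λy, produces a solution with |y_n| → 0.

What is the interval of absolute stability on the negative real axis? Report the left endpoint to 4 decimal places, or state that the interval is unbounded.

With y'=λy (z=hλ):
  y_{n+1} = y_n + z·[24/25·y_n + 1/25·y_{n+1}] ⇒ (1 − 1/25z)y_{n+1} = (1 + 24/25z)y_n
  so R(z) = (1 + 24/25z)/(1 − 1/25z).

Find x<0 with |R(x)|<1.
x=-1.55: |R|=0.4595
R=−1: 1+24/25x = −1+1/25x ⇒ -23/25x=2 ⇒ x=2/(-23/25)=-2.1739
Confirm numerically:
  x=-2.003: |R|=0.85442 <1
  x=-1.495: |R|=0.41064 <1
  x=-1.122: |R|=0.07381 <1
  x=-2.724: |R|=1.45636 >1
  x=-2.686: |R|=1.42541 >1
  x=-2.321: |R|=1.12382 >1
Interval (-2.1739, 0).

z∈(-2.1739,0).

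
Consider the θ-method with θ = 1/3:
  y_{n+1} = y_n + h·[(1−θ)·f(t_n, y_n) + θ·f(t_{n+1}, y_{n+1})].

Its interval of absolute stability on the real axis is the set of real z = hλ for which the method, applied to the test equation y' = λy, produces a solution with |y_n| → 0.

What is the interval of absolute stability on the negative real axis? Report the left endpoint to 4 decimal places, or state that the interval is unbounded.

z∈(-6.0000,0).

With y'=λy (z=hλ):
  y_{n+1} = y_n + z·[2/3·y_n + 1/3·y_{n+1}] ⇒ (1 − 1/3z)y_{n+1} = (1 + 2/3z)y_n
  so R(z) = (1 + 2/3z)/(1 − 1/3z).

Find x<0 with |R(x)|<1.
x=-0.43: |R|=0.6239
R=−1: 1+2/3x = −1+1/3x ⇒ -1/3x=2 ⇒ x=2/(-1/3)=-6.0000
Confirm numerically:
  x=-5.159: |R|=0.89692 <1
  x=-4.469: |R|=0.79502 <1
  x=-4.311: |R|=0.76898 <1
  x=-6.596: |R|=1.06211 >1
  x=-6.594: |R|=1.06191 >1
  x=-6.559: |R|=1.05848 >1
Stable set (-6.0000, 0).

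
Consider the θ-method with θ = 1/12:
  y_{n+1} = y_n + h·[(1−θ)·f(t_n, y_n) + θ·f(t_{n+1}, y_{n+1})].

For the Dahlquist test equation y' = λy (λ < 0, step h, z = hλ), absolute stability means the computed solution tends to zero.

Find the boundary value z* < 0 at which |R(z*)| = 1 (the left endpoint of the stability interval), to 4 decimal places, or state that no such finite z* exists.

left endpoint -2.4000.

With y'=λy (z=hλ):
  y_{n+1} = y_n + z·[11/12·y_n + 1/12·y_{n+1}] ⇒ (1 − 1/12z)y_{n+1} = (1 + 11/12z)y_n
  R(z) = (1 + 11/12z)/(1 − 1/12z).

Boundary: |R(x)|=1, x<0.
x=-1.33: |R|=0.1973
R=−1: 1+11/12x = −1+1/12x ⇒ -5/6x=2 ⇒ x=2/(-5/6)=-2.4000
Confirm numerically:
  x=-2.340: |R|=0.95816 <1
  x=-1.659: |R|=0.45750 <1
  x=-1.421: |R|=0.27055 <1
  x=-1.093: |R|=0.00176 <1
  x=-2.846: |R|=1.30042 >1
  x=-2.721: |R|=1.21806 >1
Interval (-2.4000, 0).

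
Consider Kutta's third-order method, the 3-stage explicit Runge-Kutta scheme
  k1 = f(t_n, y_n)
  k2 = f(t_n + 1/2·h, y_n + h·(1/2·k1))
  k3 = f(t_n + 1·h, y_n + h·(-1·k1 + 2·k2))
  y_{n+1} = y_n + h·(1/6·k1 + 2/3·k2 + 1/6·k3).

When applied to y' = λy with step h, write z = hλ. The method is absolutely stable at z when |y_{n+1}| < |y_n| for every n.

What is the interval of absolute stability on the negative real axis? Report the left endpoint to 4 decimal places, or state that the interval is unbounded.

On y'=λy, z=hλ:
  order 3, 3-stage ⇒ R(z)=1+z+z^2/2+z^3/6
  (e.g. R(-1.02)=0.32333, |R|=0.32333)

Boundary: |R(x)|=1, x<0.
x=-1.02: |R|=0.3233
|R(-2.14)|=0.4836 |R(-1.55)|=0.0306 |R(-1.3)|=0.1788
Bisect:
  x_lo=-3.2650 |R|=2.7360  x_hi=-0.0527 |R|=0.9486
  mid=-1.65889 |R|=0.04378 →hi
  mid=-2.46197 |R|=0.91844 →hi
  mid=-2.86350 |R|=1.67697 →lo
  mid=-2.66274 |R|=1.26419 →lo
  mid=-2.56235 |R|=1.08344 →lo
  mid=-2.51216 |R|=0.99903 →hi
  mid=-2.53725 |R|=1.04075 →lo
  mid=-2.52471 |R|=1.01977 →lo
  ...
  [-2.51275,-2.51255] ⇒ x*=-2.5127
Stable set (-2.5127, 0).

z∈(-2.5127,0).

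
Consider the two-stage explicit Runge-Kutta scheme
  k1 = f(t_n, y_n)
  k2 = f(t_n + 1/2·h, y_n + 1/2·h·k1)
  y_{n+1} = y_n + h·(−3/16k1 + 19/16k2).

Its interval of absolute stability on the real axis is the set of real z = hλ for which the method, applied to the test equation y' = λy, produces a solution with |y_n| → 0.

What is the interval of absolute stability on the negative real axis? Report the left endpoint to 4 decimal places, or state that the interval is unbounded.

(-1.6842, 0).

On y'=λy, z=hλ:
  k1=λy_n ⇒ h·k1=z·y_n;  k2=λ(1+1/2z)y_n ⇒ h·k2=z(1+1/2z)y_n
  y_{n+1}/y_n = 1 − 3/16z + 19/16z(1+1/2z) = 1 + z + 19/32z²
  so R(z) = 1 + z + 19/32z².

Need |R(x)|<1, x<0.
x=-1.18: |R|=0.6467
R=1: x+19/32x²=0 ⇒ x=−32/19=-1.6842; min R=1−1/(4·19/32)=0.5789>−1
Confirm numerically:
  x=-1.069: |R|=0.60951 <1
  x=-0.888: |R|=0.58020 <1
  x=-0.690: |R|=0.59268 <1
  x=-0.681: |R|=0.59436 <1
  x=-2.271: |R|=1.79123 >1
  x=-2.217: |R|=1.70133 >1
  x=-1.764: |R|=1.08357 >1
Interval (-1.6842, 0).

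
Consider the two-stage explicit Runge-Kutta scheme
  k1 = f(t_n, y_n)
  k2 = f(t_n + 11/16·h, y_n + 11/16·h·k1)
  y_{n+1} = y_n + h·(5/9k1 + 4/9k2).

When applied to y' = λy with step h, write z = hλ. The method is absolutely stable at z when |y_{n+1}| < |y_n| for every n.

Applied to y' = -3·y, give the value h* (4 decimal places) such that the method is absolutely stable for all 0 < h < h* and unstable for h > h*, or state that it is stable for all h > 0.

(-3.2727,0); λ=-3 ⇒ h* = (36/11)/3 = 1.0909.

With y'=λy (z=hλ):
  k1=λy_n ⇒ h·k1=z·y_n;  k2=λ(1+11/16z)y_n ⇒ h·k2=z(1+11/16z)y_n
  y_{n+1}/y_n = 1 + 5/9z + 4/9z(1+11/16z) = 1 + z + 11/36z²
  Hence R(z) = 1 + z + 11/36z².

Find x<0 with |R(x)|<1.
x=-1.74: |R|=0.1851
R=1: x+11/36x²=0 ⇒ x=−36/11=-3.2727; min R=1−1/(4·11/36)=0.1818>−1
Confirm numerically:
  x=-2.672: |R|=0.50954 <1
  x=-1.697: |R|=0.18294 <1
  x=-1.613: |R|=0.18198 <1
  x=-3.807: |R|=1.62149 >1
  x=-3.296: |R|=1.02344 >1
Interval (-3.2727, 0).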